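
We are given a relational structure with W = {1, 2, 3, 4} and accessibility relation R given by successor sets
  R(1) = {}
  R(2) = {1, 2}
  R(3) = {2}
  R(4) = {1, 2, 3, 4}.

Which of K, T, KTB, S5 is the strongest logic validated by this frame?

K

Reflexive (axiom T): no — 1 is not related to itself.
Symmetric (axiom B): no — 2 R 1 but not 1 R 2.
Euclidean (axiom 5): no — 4 R 1 and 4 R 2, but not 1 R 2.
So F validates K; T would additionally require R to be reflexive. The strongest is K.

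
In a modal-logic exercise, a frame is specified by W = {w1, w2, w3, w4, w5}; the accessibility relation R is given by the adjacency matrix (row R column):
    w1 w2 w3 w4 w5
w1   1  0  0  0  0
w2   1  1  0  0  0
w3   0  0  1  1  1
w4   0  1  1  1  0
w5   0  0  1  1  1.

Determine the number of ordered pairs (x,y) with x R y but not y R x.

Enumerating: (w2,w1), (w4,w2), (w5,w4).

3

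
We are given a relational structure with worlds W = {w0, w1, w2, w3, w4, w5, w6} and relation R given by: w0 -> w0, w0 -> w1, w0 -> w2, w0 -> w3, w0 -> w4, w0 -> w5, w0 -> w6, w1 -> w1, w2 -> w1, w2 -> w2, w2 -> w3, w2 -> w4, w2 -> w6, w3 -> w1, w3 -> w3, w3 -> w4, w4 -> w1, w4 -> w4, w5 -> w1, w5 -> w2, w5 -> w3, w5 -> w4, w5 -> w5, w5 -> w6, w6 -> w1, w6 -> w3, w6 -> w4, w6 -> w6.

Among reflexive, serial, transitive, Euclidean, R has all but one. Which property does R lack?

Euclidean

Reflexive: yes — every world is R-related to itself.
Serial: yes — every world has a successor (e.g. w0 R w0).
Transitive: yes — every two-step R-path is closed by a direct edge.
Euclidean: no — w0 R w1 and w0 R w2, but not w1 R w2.
Only Euclidean fails.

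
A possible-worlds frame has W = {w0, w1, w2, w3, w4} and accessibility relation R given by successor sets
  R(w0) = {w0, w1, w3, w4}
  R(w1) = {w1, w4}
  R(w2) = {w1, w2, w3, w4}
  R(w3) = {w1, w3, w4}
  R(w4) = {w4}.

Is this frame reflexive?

Reflexive: yes — every world is R-related to itself.

Yes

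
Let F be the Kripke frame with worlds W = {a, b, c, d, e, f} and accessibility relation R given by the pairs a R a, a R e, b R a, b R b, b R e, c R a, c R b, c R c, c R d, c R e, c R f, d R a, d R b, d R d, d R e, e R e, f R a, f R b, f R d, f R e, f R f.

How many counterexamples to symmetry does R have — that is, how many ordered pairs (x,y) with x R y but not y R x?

15

Enumerating: (a,e), (b,a), (b,e), (c,a), (c,b), (c,d), (c,e), (c,f), (d,a), (d,b), (d,e), (f,a), (f,b), (f,d), (f,e).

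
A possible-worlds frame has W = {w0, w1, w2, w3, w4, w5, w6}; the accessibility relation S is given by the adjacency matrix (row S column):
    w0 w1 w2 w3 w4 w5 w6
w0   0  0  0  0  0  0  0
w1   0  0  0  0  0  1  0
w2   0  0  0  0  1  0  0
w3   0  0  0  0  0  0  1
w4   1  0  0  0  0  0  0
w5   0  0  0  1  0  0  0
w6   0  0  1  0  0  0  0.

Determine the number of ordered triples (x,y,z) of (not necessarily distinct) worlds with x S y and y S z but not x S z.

Enumerating: (w1,w5,w3), (w2,w4,w0), (w3,w6,w2), (w5,w3,w6), (w6,w2,w4).

5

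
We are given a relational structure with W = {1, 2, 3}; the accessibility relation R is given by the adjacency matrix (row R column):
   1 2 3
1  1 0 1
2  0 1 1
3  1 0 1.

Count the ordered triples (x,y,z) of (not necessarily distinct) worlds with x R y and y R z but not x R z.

Enumerating: (2,3,1).

1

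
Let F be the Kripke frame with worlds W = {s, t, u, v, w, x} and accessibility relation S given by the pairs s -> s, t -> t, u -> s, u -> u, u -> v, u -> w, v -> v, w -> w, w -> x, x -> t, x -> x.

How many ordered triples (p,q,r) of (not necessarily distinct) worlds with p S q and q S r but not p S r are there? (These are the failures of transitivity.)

2

Enumerating: (u,w,x), (w,x,t).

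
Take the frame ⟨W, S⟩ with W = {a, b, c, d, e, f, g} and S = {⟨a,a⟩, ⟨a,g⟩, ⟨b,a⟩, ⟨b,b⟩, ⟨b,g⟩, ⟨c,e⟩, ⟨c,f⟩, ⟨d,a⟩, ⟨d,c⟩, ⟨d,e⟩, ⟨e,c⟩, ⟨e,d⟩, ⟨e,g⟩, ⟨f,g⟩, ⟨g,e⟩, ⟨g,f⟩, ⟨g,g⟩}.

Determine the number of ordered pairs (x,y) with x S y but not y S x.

Enumerating: (a,g), (b,a), (b,g), (c,f), (d,a), (d,c).

6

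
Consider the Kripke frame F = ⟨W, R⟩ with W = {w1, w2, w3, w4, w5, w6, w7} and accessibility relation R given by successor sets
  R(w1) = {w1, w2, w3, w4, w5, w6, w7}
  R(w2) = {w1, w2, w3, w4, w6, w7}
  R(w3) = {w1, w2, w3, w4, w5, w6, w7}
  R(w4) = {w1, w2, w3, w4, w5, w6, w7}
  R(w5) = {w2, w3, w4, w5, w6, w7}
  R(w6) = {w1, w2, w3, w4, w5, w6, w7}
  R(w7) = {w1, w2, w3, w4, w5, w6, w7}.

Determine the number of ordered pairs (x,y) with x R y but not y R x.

Enumerating: (w1,w5), (w5,w2).

2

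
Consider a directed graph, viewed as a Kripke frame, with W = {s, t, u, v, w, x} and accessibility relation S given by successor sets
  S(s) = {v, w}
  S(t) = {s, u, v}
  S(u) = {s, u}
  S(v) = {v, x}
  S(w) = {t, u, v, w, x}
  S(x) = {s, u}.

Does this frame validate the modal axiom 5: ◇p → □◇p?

By correspondence theory, 5 is valid on a frame iff S is Euclidean.
Euclidean: no — s S v and s S w, but not v S w.

No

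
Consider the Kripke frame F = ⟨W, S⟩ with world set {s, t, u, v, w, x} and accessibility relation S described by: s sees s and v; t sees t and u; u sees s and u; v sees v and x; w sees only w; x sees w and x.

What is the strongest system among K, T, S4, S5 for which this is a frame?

Reflexive (axiom T): yes — every world is S-related to itself.
Transitive (axiom 4): no — s S v and v S x, but not s S x.
Euclidean (axiom 5): no — s S v and s S s, but not v S s.
So F validates K, T; S4 would additionally require S to be transitive. The strongest is T.

T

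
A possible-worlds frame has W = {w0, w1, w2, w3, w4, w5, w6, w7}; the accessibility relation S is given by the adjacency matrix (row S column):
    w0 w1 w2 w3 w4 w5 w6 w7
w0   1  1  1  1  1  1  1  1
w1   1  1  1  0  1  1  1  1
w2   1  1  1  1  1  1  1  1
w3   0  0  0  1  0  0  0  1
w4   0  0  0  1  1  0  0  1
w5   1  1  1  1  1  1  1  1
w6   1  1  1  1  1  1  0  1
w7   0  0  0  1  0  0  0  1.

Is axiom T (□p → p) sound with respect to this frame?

By correspondence theory, T is valid on a frame iff S is reflexive.
Reflexive: no — w6 is not related to itself.

No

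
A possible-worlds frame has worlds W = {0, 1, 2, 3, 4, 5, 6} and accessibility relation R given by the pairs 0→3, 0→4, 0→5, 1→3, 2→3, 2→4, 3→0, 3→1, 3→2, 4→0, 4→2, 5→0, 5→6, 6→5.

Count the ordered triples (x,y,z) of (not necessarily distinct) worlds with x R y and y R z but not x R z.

32

Enumerating: (0,3,0), (0,3,1), (0,3,2), (0,4,0), (0,4,2), (0,5,0), (0,5,6), (1,3,0), (1,3,1), (1,3,2), (2,3,0), (2,3,1), … and 20 more.
Total: 32.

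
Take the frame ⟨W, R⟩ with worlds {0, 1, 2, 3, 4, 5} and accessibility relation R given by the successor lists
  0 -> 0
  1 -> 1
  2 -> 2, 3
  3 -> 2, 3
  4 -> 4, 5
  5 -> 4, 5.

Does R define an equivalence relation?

Yes

Reflexive: yes — every world is R-related to itself.
Symmetric: yes — every pair in R has its reverse in R.
Transitive: yes — every two-step R-path is closed by a direct edge.
So R is an equivalence relation.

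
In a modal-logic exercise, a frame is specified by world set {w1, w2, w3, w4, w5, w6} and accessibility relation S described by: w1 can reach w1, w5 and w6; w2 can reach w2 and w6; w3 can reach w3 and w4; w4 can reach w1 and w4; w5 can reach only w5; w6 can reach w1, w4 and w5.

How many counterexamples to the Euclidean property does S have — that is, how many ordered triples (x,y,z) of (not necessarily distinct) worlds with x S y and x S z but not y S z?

Enumerating: (w1,w5,w1), (w1,w5,w6), (w1,w6,w6), (w2,w6,w2), (w2,w6,w6), (w3,w4,w3), (w4,w1,w4), (w6,w1,w4), (w6,w4,w5), (w6,w5,w1), (w6,w5,w4).

11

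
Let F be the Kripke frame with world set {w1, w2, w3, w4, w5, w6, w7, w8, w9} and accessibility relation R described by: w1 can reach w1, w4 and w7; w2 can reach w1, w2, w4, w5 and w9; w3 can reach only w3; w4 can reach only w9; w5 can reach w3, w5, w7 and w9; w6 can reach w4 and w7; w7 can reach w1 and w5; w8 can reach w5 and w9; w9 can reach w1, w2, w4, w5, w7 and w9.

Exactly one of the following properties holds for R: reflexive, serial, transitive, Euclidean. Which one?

Reflexive: no — w4 is not related to itself.
Serial: yes — every world has a successor (e.g. w1 R w1).
Transitive: no — w1 R w4 and w4 R w9, but not w1 R w9.
Euclidean: no — w1 R w4 and w1 R w7, but not w4 R w7.
Only serial holds.

serial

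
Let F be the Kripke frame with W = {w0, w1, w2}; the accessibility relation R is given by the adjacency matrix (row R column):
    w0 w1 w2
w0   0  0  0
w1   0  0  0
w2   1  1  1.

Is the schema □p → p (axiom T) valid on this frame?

By correspondence theory, T is valid on a frame iff R is reflexive.
Reflexive: no — w0 is not related to itself.

No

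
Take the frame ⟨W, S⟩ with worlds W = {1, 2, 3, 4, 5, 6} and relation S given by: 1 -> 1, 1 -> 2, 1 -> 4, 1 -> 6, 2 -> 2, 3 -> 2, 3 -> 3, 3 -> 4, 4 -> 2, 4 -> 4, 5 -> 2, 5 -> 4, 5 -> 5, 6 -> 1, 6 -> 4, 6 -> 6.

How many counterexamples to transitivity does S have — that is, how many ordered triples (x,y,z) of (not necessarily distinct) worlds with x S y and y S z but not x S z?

Enumerating: (6,1,2), (6,4,2).

2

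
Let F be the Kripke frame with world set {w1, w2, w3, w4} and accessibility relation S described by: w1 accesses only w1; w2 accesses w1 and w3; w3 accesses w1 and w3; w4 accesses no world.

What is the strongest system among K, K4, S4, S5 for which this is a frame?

K4

Transitive (axiom 4): yes — every two-step S-path is closed by a direct edge.
Reflexive (axiom T): no — w2 is not related to itself.
Euclidean (axiom 5): no — w2 S w1 and w2 S w3, but not w1 S w3.
So F validates K, K4; S4 would additionally require S to be reflexive. The strongest is K4.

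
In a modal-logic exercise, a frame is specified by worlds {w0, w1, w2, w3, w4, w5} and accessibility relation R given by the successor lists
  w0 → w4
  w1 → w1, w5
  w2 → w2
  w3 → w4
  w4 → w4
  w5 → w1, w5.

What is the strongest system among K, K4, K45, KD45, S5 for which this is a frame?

Transitive (axiom 4): yes — every two-step R-path is closed by a direct edge.
Euclidean (axiom 5): yes — any two successors of a common world are R-related.
Serial (axiom D): yes — every world has a successor (e.g. w0 R w4).
Reflexive (axiom T): no — w0 is not related to itself.
So F validates K, K4, K45, KD45; S5 would additionally require R to be reflexive. The strongest is KD45.

KD45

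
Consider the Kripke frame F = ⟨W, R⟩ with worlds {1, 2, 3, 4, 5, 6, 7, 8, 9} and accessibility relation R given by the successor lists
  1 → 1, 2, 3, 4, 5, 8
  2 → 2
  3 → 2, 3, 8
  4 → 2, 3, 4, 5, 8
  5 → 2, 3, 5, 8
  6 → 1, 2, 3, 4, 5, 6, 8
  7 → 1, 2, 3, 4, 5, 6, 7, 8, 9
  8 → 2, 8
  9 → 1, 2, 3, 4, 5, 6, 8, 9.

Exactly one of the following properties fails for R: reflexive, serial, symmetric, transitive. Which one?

symmetric

Reflexive: yes — every world is R-related to itself.
Serial: yes — every world has a successor (e.g. 1 R 1).
Symmetric: no — 1 R 2 but not 2 R 1.
Transitive: yes — every two-step R-path is closed by a direct edge.
Only symmetric fails.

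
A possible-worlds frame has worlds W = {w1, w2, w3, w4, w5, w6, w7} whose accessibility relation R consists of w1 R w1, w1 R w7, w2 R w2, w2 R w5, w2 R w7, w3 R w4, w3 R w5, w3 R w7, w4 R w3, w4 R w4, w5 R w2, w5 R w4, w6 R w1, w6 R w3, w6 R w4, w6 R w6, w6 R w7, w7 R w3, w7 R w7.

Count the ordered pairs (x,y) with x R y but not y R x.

Enumerating: (w1,w7), (w2,w7), (w3,w5), (w5,w4), (w6,w1), (w6,w3), (w6,w4), (w6,w7).

8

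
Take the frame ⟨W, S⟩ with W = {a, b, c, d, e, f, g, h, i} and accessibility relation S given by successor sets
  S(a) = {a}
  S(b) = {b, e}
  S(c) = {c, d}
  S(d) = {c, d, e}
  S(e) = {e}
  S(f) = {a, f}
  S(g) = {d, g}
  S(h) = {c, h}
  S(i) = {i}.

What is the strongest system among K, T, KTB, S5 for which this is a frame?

Reflexive (axiom T): yes — every world is S-related to itself.
Symmetric (axiom B): no — b S e but not e S b.
Euclidean (axiom 5): no — d S c and d S e, but not c S e.
So F validates K, T; KTB would additionally require S to be symmetric. The strongest is T.

T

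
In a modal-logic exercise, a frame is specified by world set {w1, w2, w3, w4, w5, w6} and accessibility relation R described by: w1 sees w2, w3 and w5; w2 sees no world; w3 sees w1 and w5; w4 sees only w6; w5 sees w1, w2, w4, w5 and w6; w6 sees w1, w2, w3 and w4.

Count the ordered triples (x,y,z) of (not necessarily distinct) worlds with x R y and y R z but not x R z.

Enumerating: (w1,w3,w1), (w1,w5,w1), (w1,w5,w4), (w1,w5,w6), (w3,w1,w2), (w3,w1,w3), (w3,w5,w2), (w3,w5,w4), (w3,w5,w6), (w4,w6,w1), (w4,w6,w2), (w4,w6,w3), (w4,w6,w4), (w5,w1,w3), (w5,w6,w3), (w6,w1,w5), (w6,w3,w5), (w6,w4,w6).

18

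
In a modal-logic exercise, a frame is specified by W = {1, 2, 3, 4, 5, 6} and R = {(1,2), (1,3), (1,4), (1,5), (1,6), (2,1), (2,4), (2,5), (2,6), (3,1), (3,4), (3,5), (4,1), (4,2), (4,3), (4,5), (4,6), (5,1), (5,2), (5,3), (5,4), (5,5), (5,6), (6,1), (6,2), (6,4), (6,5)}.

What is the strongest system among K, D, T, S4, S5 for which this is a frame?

D

Serial (axiom D): yes — every world has a successor (e.g. 1 R 2).
Reflexive (axiom T): no — 1 is not related to itself.
Transitive (axiom 4): no — 2 R 1 and 1 R 3, but not 2 R 3.
Euclidean (axiom 5): no — 1 R 2 and 1 R 3, but not 2 R 3.
So F validates K, D; T would additionally require R to be reflexive. The strongest is D.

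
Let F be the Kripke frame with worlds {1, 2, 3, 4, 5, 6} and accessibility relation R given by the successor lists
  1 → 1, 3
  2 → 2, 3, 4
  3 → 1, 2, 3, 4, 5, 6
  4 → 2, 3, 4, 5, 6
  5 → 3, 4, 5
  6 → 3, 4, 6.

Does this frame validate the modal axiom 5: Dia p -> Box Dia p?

The schema 5 characterises exactly the Euclidean frames.
Euclidean: no — 3 R 1 and 3 R 2, but not 1 R 2.

No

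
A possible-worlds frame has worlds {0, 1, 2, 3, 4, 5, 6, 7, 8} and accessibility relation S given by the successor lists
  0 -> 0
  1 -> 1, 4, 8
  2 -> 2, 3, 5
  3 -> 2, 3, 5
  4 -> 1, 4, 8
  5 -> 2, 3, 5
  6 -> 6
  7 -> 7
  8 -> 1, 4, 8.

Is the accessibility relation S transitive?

Yes

Transitive: yes — every two-step S-path is closed by a direct edge.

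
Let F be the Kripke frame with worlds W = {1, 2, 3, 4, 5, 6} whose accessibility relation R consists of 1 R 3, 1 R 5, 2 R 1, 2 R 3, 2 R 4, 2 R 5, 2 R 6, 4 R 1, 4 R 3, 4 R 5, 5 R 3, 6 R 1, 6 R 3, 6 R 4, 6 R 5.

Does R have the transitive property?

Yes

Transitive: yes — every two-step R-path is closed by a direct edge.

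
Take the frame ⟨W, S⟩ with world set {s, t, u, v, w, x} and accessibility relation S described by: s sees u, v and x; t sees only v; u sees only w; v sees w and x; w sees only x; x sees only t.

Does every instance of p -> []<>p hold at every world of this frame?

By correspondence theory, B is valid on a frame iff S is symmetric.
Symmetric: no — s S u but not u S s.

No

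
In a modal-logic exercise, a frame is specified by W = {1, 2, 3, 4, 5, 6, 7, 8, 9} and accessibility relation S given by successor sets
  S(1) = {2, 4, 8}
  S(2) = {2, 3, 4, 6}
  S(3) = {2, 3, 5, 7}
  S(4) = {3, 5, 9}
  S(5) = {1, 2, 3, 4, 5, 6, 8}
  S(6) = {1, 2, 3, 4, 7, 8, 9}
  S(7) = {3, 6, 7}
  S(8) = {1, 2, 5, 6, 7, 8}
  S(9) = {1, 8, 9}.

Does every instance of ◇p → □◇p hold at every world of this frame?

Axiom 5 corresponds to the accessibility relation being Euclidean.
Euclidean: no — 1 S 2 and 1 S 8, but not 2 S 8.

No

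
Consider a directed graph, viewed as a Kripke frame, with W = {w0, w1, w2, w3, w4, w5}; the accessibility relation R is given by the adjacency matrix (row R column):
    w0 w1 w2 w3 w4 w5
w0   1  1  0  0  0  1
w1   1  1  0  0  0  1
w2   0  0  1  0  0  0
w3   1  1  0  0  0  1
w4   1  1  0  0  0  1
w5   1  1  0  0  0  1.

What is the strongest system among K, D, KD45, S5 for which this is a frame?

Serial (axiom D): yes — every world has a successor (e.g. w0 R w0).
Euclidean (axiom 5): yes — any two successors of a common world are R-related.
Transitive (axiom 4): yes — every two-step R-path is closed by a direct edge.
Reflexive (axiom T): no — w3 is not related to itself.
So F validates K, D, KD45; S5 would additionally require R to be reflexive. The strongest is KD45.

KD45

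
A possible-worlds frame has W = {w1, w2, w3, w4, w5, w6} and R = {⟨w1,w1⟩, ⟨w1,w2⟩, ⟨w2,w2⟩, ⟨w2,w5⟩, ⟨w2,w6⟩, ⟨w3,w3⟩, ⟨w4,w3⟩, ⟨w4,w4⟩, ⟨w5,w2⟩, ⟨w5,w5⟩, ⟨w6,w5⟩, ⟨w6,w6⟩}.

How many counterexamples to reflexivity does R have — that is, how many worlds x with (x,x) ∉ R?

0

R is reflexive; there are no such worlds.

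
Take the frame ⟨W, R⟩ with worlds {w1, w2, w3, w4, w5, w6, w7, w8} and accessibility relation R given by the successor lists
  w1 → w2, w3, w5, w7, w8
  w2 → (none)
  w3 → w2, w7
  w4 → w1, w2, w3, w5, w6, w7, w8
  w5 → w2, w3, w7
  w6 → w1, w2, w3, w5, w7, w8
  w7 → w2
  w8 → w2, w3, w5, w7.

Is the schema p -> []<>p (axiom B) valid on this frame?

Axiom B corresponds to the accessibility relation being symmetric.
Symmetric: no — w1 R w2 but not w2 R w1.

No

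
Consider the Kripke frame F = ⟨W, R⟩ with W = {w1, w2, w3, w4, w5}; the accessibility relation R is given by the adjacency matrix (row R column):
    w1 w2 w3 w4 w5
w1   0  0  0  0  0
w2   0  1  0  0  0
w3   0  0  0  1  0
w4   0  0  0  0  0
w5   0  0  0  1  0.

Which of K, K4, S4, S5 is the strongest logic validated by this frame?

K4

Transitive (axiom 4): yes — every two-step R-path is closed by a direct edge.
Reflexive (axiom T): no — w1 is not related to itself.
Euclidean (axiom 5): no — w3 R w4 and w3 R w4, but not w4 R w4.
So F validates K, K4; S4 would additionally require R to be reflexive. The strongest is K4.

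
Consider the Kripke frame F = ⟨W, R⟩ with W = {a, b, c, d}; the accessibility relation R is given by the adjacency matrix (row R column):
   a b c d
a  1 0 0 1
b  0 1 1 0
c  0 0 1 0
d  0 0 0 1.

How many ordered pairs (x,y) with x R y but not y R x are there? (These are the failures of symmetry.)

2

Enumerating: (a,d), (b,c).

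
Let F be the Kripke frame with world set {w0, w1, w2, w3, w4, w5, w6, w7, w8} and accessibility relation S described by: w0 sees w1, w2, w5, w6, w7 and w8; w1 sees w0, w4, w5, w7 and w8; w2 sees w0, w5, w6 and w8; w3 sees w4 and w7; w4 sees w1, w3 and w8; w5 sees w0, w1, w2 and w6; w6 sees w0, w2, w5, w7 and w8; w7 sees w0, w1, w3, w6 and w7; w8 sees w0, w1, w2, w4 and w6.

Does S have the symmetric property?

Yes

Symmetric: yes — every pair in S has its reverse in S.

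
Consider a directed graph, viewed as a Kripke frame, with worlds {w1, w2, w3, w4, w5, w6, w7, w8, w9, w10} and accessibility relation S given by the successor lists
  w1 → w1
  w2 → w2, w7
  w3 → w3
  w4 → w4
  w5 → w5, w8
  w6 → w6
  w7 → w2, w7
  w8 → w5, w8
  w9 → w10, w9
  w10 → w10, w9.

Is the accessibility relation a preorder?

Yes

Reflexive: yes — every world is S-related to itself.
Transitive: yes — every two-step S-path is closed by a direct edge.
So S is a preorder.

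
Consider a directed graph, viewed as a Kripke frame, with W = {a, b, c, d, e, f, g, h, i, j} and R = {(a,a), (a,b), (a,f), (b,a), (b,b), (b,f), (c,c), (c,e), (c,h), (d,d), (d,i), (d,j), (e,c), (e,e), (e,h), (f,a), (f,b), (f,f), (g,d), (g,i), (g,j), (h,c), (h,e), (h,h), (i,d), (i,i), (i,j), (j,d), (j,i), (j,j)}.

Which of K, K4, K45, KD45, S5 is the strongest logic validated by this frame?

KD45

Transitive (axiom 4): yes — every two-step R-path is closed by a direct edge.
Euclidean (axiom 5): yes — any two successors of a common world are R-related.
Serial (axiom D): yes — every world has a successor (e.g. a R a).
Reflexive (axiom T): no — g is not related to itself.
So F validates K, K4, K45, KD45; S5 would additionally require R to be reflexive. The strongest is KD45.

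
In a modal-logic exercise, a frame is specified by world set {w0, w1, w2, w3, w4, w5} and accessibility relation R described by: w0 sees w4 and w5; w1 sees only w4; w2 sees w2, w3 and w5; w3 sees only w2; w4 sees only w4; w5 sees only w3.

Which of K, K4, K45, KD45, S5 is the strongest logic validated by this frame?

Transitive (axiom 4): no — w0 R w5 and w5 R w3, but not w0 R w3.
Euclidean (axiom 5): no — w0 R w4 and w0 R w5, but not w4 R w5.
Serial (axiom D): yes — every world has a successor (e.g. w0 R w4).
Reflexive (axiom T): no — w0 is not related to itself.
So F validates K; K4 would additionally require R to be transitive. The strongest is K.

K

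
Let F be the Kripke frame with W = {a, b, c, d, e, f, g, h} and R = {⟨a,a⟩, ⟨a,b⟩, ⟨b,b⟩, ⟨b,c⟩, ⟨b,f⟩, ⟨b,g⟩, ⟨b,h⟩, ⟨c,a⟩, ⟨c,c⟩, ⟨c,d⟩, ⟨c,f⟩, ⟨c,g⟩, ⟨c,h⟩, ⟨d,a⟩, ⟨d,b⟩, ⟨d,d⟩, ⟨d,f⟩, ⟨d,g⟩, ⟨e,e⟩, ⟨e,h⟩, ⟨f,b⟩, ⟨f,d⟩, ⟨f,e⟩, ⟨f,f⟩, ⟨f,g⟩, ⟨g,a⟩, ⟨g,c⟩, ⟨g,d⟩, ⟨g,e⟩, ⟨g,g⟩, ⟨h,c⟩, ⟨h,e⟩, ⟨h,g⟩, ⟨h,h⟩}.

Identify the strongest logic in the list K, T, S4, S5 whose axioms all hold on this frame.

Reflexive (axiom T): yes — every world is R-related to itself.
Transitive (axiom 4): no — a R b and b R c, but not a R c.
Euclidean (axiom 5): no — b R f and b R c, but not f R c.
So F validates K, T; S4 would additionally require R to be transitive. The strongest is T.

T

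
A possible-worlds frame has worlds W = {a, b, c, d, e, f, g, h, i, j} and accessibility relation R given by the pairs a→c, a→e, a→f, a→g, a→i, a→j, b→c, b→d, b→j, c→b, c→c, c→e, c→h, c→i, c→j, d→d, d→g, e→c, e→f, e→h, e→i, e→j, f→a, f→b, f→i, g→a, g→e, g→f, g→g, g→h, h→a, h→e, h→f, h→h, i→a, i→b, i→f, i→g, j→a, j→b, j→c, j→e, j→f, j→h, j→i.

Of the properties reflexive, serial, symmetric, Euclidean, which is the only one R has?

Reflexive: no — a is not related to itself.
Serial: yes — every world has a successor (e.g. a R c).
Symmetric: no — a R c but not c R a.
Euclidean: no — a R c and a R f, but not c R f.
Only serial holds.

serial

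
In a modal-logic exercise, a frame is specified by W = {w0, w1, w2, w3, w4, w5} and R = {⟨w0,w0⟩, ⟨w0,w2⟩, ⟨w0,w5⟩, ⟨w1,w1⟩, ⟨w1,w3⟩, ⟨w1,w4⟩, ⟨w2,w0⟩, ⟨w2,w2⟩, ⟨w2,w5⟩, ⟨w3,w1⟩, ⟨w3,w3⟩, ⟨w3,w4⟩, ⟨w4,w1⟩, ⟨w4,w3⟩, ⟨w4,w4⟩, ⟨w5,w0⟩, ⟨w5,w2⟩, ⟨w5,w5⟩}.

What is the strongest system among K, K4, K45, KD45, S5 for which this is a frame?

S5

Transitive (axiom 4): yes — every two-step R-path is closed by a direct edge.
Euclidean (axiom 5): yes — any two successors of a common world are R-related.
Serial (axiom D): yes — every world has a successor (e.g. w0 R w0).
Reflexive (axiom T): yes — every world is R-related to itself.
So F validates K, K4, K45, KD45, S5. The strongest is S5.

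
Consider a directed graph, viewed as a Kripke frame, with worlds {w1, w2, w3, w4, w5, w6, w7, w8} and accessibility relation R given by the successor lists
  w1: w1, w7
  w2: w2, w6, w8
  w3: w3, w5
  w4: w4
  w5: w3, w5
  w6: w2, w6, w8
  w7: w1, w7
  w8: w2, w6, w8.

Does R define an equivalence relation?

Yes

Reflexive: yes — every world is R-related to itself.
Symmetric: yes — every pair in R has its reverse in R.
Transitive: yes — every two-step R-path is closed by a direct edge.
So R is an equivalence relation.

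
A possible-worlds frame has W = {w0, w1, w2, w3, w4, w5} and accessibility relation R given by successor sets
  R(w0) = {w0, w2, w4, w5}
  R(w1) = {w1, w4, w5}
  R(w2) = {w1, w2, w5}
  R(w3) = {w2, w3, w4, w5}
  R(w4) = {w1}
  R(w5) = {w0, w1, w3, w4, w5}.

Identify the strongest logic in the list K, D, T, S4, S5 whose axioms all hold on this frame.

Serial (axiom D): yes — every world has a successor (e.g. w0 R w0).
Reflexive (axiom T): no — w4 is not related to itself.
Transitive (axiom 4): no — w0 R w2 and w2 R w1, but not w0 R w1.
Euclidean (axiom 5): no — w0 R w2 and w0 R w4, but not w2 R w4.
So F validates K, D; T would additionally require R to be reflexive. The strongest is D.

D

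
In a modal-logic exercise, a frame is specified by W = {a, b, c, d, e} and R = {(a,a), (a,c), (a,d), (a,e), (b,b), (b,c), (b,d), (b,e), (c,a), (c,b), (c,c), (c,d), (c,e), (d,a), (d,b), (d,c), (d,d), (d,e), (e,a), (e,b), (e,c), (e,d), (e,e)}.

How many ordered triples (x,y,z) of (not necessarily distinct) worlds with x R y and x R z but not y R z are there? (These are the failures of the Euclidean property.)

6

Enumerating: (c,a,b), (c,b,a), (d,a,b), (d,b,a), (e,a,b), (e,b,a).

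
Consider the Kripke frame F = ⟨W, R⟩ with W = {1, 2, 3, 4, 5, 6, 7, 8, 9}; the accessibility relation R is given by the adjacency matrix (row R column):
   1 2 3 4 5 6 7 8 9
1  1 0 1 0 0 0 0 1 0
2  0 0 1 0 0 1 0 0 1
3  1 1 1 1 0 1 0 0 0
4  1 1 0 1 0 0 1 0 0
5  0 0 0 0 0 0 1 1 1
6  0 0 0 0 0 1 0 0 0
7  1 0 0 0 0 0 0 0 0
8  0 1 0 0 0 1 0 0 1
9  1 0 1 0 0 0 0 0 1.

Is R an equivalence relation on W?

Reflexive: no — 2 is not related to itself.
Symmetric: no — 1 R 8 but not 8 R 1.
Transitive: no — 1 R 3 and 3 R 2, but not 1 R 2.
So R is not an equivalence relation.

No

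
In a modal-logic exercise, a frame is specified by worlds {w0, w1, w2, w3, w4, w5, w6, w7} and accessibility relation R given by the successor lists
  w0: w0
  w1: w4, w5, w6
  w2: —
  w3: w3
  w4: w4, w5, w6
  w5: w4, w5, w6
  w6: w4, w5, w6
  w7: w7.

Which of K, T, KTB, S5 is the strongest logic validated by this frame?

Reflexive (axiom T): no — w1 is not related to itself.
Symmetric (axiom B): no — w1 R w4 but not w4 R w1.
Euclidean (axiom 5): yes — any two successors of a common world are R-related.
So F validates K; T would additionally require R to be reflexive. The strongest is K.

K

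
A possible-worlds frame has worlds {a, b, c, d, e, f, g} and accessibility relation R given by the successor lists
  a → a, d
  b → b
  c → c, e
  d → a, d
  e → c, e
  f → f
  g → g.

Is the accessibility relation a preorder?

Yes

Reflexive: yes — every world is R-related to itself.
Transitive: yes — every two-step R-path is closed by a direct edge.
So R is a preorder.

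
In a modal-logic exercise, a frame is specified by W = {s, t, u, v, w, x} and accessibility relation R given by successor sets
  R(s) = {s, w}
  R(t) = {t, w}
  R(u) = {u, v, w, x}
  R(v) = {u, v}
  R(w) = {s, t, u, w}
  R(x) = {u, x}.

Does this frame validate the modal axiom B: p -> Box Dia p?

Yes

The schema B characterises exactly the symmetric frames.
Symmetric: yes — every pair in R has its reverse in R.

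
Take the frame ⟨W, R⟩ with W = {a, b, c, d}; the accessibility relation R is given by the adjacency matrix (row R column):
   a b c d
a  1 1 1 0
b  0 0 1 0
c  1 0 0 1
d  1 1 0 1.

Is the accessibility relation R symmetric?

Symmetric: no — a R b but not b R a.

No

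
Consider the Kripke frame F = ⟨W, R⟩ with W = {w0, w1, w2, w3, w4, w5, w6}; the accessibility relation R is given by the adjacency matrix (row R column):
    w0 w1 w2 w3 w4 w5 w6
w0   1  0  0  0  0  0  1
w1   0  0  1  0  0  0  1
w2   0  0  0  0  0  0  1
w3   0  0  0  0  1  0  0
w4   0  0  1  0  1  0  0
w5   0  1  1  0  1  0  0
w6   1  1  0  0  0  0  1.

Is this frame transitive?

Transitive: no — w0 R w6 and w6 R w1, but not w0 R w1.

No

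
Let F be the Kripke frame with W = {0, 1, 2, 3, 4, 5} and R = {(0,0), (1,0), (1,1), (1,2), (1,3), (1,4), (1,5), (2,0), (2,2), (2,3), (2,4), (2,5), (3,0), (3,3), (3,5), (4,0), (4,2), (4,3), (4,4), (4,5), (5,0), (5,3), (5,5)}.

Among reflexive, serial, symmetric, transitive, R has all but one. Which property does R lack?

Reflexive: yes — every world is R-related to itself.
Serial: yes — every world has a successor (e.g. 0 R 0).
Symmetric: no — 1 R 0 but not 0 R 1.
Transitive: yes — every two-step R-path is closed by a direct edge.
Only symmetric fails.

symmetric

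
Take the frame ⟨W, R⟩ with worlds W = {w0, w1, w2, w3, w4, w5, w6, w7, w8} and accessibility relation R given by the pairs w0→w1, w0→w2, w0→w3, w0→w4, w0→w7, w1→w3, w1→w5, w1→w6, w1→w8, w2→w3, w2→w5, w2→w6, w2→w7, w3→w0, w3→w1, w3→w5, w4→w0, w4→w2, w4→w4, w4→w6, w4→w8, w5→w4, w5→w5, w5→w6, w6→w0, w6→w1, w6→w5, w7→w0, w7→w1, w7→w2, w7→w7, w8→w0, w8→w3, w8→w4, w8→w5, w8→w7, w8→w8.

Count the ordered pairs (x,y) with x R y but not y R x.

17

Enumerating: (w0,w1), (w0,w2), (w1,w5), (w1,w8), (w2,w3), (w2,w5), (w2,w6), (w3,w5), (w4,w2), (w4,w6), (w5,w4), (w6,w0), (w7,w1), (w8,w0), (w8,w3), (w8,w5), (w8,w7).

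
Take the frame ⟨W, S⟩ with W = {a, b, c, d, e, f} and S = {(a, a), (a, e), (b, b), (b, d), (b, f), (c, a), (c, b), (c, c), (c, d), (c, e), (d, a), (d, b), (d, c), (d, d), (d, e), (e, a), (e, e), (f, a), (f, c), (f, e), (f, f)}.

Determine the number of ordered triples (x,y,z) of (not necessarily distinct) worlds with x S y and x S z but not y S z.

26

Enumerating: (b,d,f), (b,f,b), (b,f,d), (c,a,b), (c,a,c), (c,a,d), (c,b,a), (c,b,c), (c,b,e), (c,e,b), (c,e,c), (c,e,d), … and 14 more.
Total: 26.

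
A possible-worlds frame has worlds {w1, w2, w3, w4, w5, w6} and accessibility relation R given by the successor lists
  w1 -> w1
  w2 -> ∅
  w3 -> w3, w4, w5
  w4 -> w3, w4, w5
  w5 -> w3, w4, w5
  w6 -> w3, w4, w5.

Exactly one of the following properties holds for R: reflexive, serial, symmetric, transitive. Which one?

transitive

Reflexive: no — w2 is not related to itself.
Serial: no — w2 has no R-successor.
Symmetric: no — w6 R w3 but not w3 R w6.
Transitive: yes — every two-step R-path is closed by a direct edge.
Only transitive holds.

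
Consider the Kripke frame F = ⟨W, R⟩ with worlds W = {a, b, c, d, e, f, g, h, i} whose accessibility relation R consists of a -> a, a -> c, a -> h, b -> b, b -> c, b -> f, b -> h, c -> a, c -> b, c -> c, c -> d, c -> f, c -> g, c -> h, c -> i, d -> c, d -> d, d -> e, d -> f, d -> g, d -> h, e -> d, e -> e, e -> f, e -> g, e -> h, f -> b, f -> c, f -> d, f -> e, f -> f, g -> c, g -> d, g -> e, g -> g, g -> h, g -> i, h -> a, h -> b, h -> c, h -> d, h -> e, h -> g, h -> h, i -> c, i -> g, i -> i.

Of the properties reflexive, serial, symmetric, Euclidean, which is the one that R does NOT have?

Reflexive: yes — every world is R-related to itself.
Serial: yes — every world has a successor (e.g. a R a).
Symmetric: yes — every pair in R has its reverse in R.
Euclidean: no — b R f and b R h, but not f R h.
Only Euclidean fails.

Euclidean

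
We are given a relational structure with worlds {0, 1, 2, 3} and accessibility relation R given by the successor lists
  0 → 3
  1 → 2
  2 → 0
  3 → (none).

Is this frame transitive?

No

Transitive: no — 1 R 2 and 2 R 0, but not 1 R 0.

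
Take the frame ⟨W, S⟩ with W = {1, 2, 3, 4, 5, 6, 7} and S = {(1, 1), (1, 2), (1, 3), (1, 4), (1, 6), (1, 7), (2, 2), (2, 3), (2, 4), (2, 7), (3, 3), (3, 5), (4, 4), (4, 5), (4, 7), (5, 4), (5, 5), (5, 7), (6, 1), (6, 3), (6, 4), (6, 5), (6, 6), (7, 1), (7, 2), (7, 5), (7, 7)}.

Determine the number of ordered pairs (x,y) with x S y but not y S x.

10

Enumerating: (1,2), (1,3), (1,4), (2,3), (2,4), (3,5), (4,7), (6,3), (6,4), (6,5).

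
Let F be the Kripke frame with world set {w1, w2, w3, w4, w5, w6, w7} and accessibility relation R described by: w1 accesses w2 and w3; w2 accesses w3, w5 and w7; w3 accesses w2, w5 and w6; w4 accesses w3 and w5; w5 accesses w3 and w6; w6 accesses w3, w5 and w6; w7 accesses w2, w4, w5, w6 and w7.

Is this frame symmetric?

No

Symmetric: no — w1 R w2 but not w2 R w1.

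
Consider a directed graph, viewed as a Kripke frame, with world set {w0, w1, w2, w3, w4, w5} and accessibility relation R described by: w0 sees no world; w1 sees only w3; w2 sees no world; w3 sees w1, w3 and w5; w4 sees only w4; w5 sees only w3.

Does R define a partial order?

No

Reflexive: no — w0 is not related to itself.
Transitive: no — w1 R w3 and w3 R w5, but not w1 R w5.
Antisymmetric: no — w1 R w3 and w3 R w1 with w1 ≠ w3.
So R is not a partial order.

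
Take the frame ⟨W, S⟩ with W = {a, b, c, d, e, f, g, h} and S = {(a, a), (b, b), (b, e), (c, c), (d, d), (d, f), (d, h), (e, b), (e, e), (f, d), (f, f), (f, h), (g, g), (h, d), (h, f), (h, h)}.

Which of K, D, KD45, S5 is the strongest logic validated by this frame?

S5

Serial (axiom D): yes — every world has a successor (e.g. a S a).
Euclidean (axiom 5): yes — any two successors of a common world are S-related.
Transitive (axiom 4): yes — every two-step S-path is closed by a direct edge.
Reflexive (axiom T): yes — every world is S-related to itself.
So F validates K, D, KD45, S5. The strongest is S5.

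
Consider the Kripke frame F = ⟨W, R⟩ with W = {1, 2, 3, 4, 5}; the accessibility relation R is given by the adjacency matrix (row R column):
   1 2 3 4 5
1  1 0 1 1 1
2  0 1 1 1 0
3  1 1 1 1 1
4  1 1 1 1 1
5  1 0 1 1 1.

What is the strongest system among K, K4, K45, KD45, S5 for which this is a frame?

K

Transitive (axiom 4): no — 1 R 3 and 3 R 2, but not 1 R 2.
Euclidean (axiom 5): no — 3 R 1 and 3 R 2, but not 1 R 2.
Serial (axiom D): yes — every world has a successor (e.g. 1 R 1).
Reflexive (axiom T): yes — every world is R-related to itself.
So F validates K; K4 would additionally require R to be transitive. The strongest is K.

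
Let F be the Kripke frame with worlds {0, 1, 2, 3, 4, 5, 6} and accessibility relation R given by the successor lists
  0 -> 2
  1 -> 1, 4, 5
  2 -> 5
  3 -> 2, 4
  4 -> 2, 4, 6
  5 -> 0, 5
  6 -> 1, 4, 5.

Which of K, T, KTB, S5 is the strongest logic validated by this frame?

K

Reflexive (axiom T): no — 0 is not related to itself.
Symmetric (axiom B): no — 0 R 2 but not 2 R 0.
Euclidean (axiom 5): no — 1 R 4 and 1 R 5, but not 4 R 5.
So F validates K; T would additionally require R to be reflexive. The strongest is K.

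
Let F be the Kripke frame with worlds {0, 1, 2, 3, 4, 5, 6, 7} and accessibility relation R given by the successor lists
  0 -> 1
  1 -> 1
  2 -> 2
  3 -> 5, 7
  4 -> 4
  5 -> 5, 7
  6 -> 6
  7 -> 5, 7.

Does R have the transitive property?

Transitive: yes — every two-step R-path is closed by a direct edge.

Yes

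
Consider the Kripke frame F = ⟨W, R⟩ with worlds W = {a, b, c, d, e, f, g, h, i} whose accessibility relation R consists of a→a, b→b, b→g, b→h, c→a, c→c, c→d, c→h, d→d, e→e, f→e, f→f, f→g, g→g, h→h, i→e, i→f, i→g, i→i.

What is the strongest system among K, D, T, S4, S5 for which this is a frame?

S4

Serial (axiom D): yes — every world has a successor (e.g. a R a).
Reflexive (axiom T): yes — every world is R-related to itself.
Transitive (axiom 4): yes — every two-step R-path is closed by a direct edge.
Euclidean (axiom 5): no — b R g and b R h, but not g R h.
So F validates K, D, T, S4; S5 would additionally require R to be Euclidean. The strongest is S4.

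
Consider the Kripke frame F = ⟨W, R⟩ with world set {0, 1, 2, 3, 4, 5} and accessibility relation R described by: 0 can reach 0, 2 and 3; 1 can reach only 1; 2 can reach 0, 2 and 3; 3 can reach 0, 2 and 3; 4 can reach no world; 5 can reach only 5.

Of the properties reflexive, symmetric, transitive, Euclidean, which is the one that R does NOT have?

reflexive

Reflexive: no — 4 is not related to itself.
Symmetric: yes — every pair in R has its reverse in R.
Transitive: yes — every two-step R-path is closed by a direct edge.
Euclidean: yes — any two successors of a common world are R-related.
Only reflexive fails.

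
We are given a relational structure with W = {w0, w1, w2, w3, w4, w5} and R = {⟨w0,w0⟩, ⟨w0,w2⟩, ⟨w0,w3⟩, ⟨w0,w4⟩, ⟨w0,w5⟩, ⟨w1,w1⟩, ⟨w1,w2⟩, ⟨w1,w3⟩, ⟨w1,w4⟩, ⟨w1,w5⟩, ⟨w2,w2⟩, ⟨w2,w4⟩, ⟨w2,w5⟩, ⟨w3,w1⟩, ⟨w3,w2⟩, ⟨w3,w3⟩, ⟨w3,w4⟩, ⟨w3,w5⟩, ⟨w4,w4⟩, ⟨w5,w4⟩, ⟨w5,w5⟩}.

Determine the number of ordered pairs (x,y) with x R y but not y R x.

13

Enumerating: (w0,w2), (w0,w3), (w0,w4), (w0,w5), (w1,w2), (w1,w4), (w1,w5), (w2,w4), (w2,w5), (w3,w2), (w3,w4), (w3,w5), (w5,w4).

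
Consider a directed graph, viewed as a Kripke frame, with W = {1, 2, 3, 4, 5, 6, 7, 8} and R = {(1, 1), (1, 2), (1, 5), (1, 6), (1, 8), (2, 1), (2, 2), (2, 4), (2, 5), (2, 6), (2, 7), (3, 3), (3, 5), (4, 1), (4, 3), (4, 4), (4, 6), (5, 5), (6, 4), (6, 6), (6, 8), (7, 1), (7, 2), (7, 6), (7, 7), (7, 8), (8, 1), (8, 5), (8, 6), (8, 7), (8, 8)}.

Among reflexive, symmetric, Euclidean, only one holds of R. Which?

reflexive

Reflexive: yes — every world is R-related to itself.
Symmetric: no — 1 R 5 but not 5 R 1.
Euclidean: no — 1 R 2 and 1 R 8, but not 2 R 8.
Only reflexive holds.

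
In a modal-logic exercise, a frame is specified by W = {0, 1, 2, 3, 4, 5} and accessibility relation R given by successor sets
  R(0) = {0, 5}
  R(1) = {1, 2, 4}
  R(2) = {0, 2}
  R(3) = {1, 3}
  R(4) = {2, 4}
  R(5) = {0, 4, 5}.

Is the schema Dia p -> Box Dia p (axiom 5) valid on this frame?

No

By correspondence theory, 5 is valid on a frame iff R is Euclidean.
Euclidean: no — 1 R 2 and 1 R 4, but not 2 R 4.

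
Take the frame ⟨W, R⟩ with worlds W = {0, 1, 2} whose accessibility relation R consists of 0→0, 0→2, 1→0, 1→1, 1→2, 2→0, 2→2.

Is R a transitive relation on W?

Yes

Transitive: yes — every two-step R-path is closed by a direct edge.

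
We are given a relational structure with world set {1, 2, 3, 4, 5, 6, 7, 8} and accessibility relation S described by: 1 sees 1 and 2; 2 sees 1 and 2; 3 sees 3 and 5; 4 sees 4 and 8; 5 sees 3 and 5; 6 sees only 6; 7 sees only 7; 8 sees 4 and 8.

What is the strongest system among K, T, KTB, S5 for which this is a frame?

S5

Reflexive (axiom T): yes — every world is S-related to itself.
Symmetric (axiom B): yes — every pair in S has its reverse in S.
Euclidean (axiom 5): yes — any two successors of a common world are S-related.
So F validates K, T, KTB, S5. The strongest is S5.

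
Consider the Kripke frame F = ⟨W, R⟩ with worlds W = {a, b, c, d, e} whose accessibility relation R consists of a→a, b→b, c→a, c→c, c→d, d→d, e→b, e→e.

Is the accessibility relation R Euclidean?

Euclidean: no — c R a and c R d, but not a R d.

No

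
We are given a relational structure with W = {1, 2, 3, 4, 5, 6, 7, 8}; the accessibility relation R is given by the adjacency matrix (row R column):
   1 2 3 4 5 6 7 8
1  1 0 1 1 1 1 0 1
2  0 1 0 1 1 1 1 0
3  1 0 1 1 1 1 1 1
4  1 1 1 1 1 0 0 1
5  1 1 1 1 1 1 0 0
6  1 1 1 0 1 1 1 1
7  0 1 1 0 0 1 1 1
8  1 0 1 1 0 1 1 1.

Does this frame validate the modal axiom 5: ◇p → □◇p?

Axiom 5 corresponds to the accessibility relation being Euclidean.
Euclidean: no — 1 R 4 and 1 R 6, but not 4 R 6.

No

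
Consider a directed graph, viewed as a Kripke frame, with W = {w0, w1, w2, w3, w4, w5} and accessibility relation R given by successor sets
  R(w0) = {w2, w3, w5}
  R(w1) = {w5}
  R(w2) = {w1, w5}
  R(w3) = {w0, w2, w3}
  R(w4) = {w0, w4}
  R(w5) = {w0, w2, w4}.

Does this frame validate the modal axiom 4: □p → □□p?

By correspondence theory, 4 is valid on a frame iff R is transitive.
Transitive: no — w0 R w2 and w2 R w1, but not w0 R w1.

No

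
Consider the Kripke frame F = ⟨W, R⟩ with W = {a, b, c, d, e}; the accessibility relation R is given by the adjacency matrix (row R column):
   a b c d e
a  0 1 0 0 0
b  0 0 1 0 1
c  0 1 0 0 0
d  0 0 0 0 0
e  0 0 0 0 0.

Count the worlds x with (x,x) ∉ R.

Enumerating: a, b, c, d, e.

5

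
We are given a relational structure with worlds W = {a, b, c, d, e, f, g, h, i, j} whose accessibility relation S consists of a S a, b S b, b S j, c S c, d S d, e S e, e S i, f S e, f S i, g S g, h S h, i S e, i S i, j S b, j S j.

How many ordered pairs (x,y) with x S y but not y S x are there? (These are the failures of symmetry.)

2

Enumerating: (f,e), (f,i).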